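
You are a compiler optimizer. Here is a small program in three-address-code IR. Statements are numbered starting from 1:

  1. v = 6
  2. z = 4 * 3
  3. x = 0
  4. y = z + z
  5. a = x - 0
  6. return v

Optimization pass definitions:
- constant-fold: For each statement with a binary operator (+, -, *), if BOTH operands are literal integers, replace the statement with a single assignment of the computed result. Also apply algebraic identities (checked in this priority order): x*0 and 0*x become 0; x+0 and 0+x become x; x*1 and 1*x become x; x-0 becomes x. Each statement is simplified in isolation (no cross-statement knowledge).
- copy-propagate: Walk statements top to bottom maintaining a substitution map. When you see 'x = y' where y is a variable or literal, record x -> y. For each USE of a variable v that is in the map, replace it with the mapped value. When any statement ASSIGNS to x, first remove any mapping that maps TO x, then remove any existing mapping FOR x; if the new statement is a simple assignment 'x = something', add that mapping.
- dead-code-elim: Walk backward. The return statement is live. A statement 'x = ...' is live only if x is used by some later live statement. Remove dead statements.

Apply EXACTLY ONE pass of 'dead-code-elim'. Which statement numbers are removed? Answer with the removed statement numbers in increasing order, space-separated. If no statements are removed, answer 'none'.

Backward liveness scan:
Stmt 1 'v = 6': KEEP (v is live); live-in = []
Stmt 2 'z = 4 * 3': DEAD (z not in live set ['v'])
Stmt 3 'x = 0': DEAD (x not in live set ['v'])
Stmt 4 'y = z + z': DEAD (y not in live set ['v'])
Stmt 5 'a = x - 0': DEAD (a not in live set ['v'])
Stmt 6 'return v': KEEP (return); live-in = ['v']
Removed statement numbers: [2, 3, 4, 5]
Surviving IR:
  v = 6
  return v

Answer: 2 3 4 5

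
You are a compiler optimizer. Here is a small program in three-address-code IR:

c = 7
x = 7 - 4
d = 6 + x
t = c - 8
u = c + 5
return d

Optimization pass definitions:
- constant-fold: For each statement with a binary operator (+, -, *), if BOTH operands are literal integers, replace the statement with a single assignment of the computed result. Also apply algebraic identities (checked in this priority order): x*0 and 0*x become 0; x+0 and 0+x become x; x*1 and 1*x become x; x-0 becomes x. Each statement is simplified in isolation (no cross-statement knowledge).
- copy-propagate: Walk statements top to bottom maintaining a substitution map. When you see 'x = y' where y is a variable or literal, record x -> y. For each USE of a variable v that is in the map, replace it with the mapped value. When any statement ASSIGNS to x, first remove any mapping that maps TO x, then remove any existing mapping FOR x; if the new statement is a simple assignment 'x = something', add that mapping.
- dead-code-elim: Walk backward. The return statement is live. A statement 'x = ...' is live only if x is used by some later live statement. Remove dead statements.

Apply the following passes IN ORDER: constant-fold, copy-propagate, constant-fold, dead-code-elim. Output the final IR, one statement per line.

Answer: d = 9
return d

Derivation:
Initial IR:
  c = 7
  x = 7 - 4
  d = 6 + x
  t = c - 8
  u = c + 5
  return d
After constant-fold (6 stmts):
  c = 7
  x = 3
  d = 6 + x
  t = c - 8
  u = c + 5
  return d
After copy-propagate (6 stmts):
  c = 7
  x = 3
  d = 6 + 3
  t = 7 - 8
  u = 7 + 5
  return d
After constant-fold (6 stmts):
  c = 7
  x = 3
  d = 9
  t = -1
  u = 12
  return d
After dead-code-elim (2 stmts):
  d = 9
  return d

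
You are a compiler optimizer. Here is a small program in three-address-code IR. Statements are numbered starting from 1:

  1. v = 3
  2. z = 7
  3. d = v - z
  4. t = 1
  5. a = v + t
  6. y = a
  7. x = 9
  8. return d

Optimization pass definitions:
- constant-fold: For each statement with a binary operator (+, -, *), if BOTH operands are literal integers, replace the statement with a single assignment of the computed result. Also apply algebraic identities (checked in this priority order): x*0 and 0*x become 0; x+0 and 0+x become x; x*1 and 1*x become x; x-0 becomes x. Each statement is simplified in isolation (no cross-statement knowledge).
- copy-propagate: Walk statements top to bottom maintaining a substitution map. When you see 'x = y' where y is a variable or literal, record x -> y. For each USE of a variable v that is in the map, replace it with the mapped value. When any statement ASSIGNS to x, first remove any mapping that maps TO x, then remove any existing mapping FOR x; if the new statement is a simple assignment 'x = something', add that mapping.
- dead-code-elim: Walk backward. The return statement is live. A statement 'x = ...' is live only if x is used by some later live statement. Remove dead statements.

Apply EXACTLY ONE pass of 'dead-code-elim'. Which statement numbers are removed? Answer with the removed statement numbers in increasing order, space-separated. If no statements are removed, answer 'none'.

Answer: 4 5 6 7

Derivation:
Backward liveness scan:
Stmt 1 'v = 3': KEEP (v is live); live-in = []
Stmt 2 'z = 7': KEEP (z is live); live-in = ['v']
Stmt 3 'd = v - z': KEEP (d is live); live-in = ['v', 'z']
Stmt 4 't = 1': DEAD (t not in live set ['d'])
Stmt 5 'a = v + t': DEAD (a not in live set ['d'])
Stmt 6 'y = a': DEAD (y not in live set ['d'])
Stmt 7 'x = 9': DEAD (x not in live set ['d'])
Stmt 8 'return d': KEEP (return); live-in = ['d']
Removed statement numbers: [4, 5, 6, 7]
Surviving IR:
  v = 3
  z = 7
  d = v - z
  return d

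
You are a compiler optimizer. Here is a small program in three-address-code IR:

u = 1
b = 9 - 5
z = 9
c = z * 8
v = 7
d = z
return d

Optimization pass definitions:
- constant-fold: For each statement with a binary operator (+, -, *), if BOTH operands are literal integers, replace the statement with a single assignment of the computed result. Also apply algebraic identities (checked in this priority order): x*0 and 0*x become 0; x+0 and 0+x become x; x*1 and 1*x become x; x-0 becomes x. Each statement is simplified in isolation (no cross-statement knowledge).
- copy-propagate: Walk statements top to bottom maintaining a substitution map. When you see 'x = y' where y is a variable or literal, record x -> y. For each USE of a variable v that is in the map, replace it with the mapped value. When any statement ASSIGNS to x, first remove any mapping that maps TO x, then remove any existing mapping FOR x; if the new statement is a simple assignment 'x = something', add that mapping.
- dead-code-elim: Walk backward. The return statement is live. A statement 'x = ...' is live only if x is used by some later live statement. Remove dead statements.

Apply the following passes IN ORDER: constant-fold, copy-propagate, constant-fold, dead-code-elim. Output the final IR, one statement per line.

Initial IR:
  u = 1
  b = 9 - 5
  z = 9
  c = z * 8
  v = 7
  d = z
  return d
After constant-fold (7 stmts):
  u = 1
  b = 4
  z = 9
  c = z * 8
  v = 7
  d = z
  return d
After copy-propagate (7 stmts):
  u = 1
  b = 4
  z = 9
  c = 9 * 8
  v = 7
  d = 9
  return 9
After constant-fold (7 stmts):
  u = 1
  b = 4
  z = 9
  c = 72
  v = 7
  d = 9
  return 9
After dead-code-elim (1 stmts):
  return 9

Answer: return 9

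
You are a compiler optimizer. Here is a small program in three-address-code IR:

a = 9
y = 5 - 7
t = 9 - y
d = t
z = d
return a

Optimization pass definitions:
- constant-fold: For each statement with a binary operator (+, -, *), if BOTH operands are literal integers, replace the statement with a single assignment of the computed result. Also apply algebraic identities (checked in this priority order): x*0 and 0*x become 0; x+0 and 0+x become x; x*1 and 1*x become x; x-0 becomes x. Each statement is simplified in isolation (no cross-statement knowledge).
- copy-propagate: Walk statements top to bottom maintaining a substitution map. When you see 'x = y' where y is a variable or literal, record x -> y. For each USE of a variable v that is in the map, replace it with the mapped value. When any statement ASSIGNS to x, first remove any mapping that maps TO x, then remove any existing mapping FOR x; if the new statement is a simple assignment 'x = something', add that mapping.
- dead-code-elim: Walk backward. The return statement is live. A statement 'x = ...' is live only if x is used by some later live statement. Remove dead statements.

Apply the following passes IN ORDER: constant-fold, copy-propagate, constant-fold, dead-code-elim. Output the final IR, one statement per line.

Initial IR:
  a = 9
  y = 5 - 7
  t = 9 - y
  d = t
  z = d
  return a
After constant-fold (6 stmts):
  a = 9
  y = -2
  t = 9 - y
  d = t
  z = d
  return a
After copy-propagate (6 stmts):
  a = 9
  y = -2
  t = 9 - -2
  d = t
  z = t
  return 9
After constant-fold (6 stmts):
  a = 9
  y = -2
  t = 11
  d = t
  z = t
  return 9
After dead-code-elim (1 stmts):
  return 9

Answer: return 9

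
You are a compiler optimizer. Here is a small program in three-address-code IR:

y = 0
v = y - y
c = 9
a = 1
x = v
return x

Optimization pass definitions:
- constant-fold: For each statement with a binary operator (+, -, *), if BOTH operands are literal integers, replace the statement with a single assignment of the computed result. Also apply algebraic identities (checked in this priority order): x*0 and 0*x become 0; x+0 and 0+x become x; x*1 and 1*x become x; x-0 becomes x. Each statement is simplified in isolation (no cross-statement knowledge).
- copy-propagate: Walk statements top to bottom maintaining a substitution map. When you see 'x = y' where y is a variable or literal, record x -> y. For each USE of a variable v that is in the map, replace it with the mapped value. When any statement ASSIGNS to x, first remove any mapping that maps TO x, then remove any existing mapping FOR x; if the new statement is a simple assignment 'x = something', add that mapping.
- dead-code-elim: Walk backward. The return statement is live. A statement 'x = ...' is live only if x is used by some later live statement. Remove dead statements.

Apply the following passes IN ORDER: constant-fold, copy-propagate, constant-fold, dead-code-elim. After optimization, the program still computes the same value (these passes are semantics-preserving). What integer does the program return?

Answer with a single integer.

Initial IR:
  y = 0
  v = y - y
  c = 9
  a = 1
  x = v
  return x
After constant-fold (6 stmts):
  y = 0
  v = y - y
  c = 9
  a = 1
  x = v
  return x
After copy-propagate (6 stmts):
  y = 0
  v = 0 - 0
  c = 9
  a = 1
  x = v
  return v
After constant-fold (6 stmts):
  y = 0
  v = 0
  c = 9
  a = 1
  x = v
  return v
After dead-code-elim (2 stmts):
  v = 0
  return v
Evaluate:
  y = 0  =>  y = 0
  v = y - y  =>  v = 0
  c = 9  =>  c = 9
  a = 1  =>  a = 1
  x = v  =>  x = 0
  return x = 0

Answer: 0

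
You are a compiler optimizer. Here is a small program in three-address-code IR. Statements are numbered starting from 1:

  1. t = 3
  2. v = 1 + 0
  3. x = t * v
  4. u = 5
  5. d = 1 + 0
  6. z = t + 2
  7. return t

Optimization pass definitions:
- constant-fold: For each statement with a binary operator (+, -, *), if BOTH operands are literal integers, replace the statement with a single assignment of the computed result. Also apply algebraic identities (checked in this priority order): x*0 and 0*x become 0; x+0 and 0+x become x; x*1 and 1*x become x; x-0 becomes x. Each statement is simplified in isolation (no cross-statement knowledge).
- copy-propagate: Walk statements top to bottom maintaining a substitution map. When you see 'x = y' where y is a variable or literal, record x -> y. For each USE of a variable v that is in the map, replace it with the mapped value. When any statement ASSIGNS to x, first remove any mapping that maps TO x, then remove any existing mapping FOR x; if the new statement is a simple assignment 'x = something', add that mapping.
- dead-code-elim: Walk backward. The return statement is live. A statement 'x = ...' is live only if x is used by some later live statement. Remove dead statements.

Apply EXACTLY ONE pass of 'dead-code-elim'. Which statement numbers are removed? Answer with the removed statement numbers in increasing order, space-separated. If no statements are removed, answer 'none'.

Backward liveness scan:
Stmt 1 't = 3': KEEP (t is live); live-in = []
Stmt 2 'v = 1 + 0': DEAD (v not in live set ['t'])
Stmt 3 'x = t * v': DEAD (x not in live set ['t'])
Stmt 4 'u = 5': DEAD (u not in live set ['t'])
Stmt 5 'd = 1 + 0': DEAD (d not in live set ['t'])
Stmt 6 'z = t + 2': DEAD (z not in live set ['t'])
Stmt 7 'return t': KEEP (return); live-in = ['t']
Removed statement numbers: [2, 3, 4, 5, 6]
Surviving IR:
  t = 3
  return t

Answer: 2 3 4 5 6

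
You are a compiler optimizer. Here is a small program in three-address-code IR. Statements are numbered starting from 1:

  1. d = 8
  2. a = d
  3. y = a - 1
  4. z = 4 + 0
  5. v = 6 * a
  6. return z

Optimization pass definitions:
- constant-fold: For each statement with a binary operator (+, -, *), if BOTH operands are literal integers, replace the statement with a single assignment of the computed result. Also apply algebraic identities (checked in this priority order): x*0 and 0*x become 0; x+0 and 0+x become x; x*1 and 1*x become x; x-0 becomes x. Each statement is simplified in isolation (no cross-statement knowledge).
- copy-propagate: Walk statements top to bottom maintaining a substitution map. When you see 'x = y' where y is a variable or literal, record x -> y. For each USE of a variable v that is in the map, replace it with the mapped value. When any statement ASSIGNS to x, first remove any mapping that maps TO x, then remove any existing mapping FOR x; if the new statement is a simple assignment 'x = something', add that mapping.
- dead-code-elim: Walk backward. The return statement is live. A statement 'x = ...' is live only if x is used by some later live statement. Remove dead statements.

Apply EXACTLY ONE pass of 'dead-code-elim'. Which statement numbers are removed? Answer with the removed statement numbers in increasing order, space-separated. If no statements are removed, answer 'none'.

Answer: 1 2 3 5

Derivation:
Backward liveness scan:
Stmt 1 'd = 8': DEAD (d not in live set [])
Stmt 2 'a = d': DEAD (a not in live set [])
Stmt 3 'y = a - 1': DEAD (y not in live set [])
Stmt 4 'z = 4 + 0': KEEP (z is live); live-in = []
Stmt 5 'v = 6 * a': DEAD (v not in live set ['z'])
Stmt 6 'return z': KEEP (return); live-in = ['z']
Removed statement numbers: [1, 2, 3, 5]
Surviving IR:
  z = 4 + 0
  return z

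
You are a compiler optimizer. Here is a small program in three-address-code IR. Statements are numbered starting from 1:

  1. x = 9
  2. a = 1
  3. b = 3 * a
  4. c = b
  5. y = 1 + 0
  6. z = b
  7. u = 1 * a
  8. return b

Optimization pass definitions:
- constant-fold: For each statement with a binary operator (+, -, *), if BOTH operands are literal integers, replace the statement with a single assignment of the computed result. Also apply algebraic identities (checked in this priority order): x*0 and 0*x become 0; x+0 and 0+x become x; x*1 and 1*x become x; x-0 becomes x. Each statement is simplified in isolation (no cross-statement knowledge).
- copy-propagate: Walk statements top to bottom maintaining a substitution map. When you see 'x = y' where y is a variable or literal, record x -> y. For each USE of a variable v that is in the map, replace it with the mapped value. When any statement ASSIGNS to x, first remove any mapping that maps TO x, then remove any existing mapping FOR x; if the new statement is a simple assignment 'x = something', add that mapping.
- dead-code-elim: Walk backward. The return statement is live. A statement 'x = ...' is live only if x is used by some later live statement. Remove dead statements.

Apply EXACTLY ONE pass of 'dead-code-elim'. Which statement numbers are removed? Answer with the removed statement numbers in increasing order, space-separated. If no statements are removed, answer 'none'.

Answer: 1 4 5 6 7

Derivation:
Backward liveness scan:
Stmt 1 'x = 9': DEAD (x not in live set [])
Stmt 2 'a = 1': KEEP (a is live); live-in = []
Stmt 3 'b = 3 * a': KEEP (b is live); live-in = ['a']
Stmt 4 'c = b': DEAD (c not in live set ['b'])
Stmt 5 'y = 1 + 0': DEAD (y not in live set ['b'])
Stmt 6 'z = b': DEAD (z not in live set ['b'])
Stmt 7 'u = 1 * a': DEAD (u not in live set ['b'])
Stmt 8 'return b': KEEP (return); live-in = ['b']
Removed statement numbers: [1, 4, 5, 6, 7]
Surviving IR:
  a = 1
  b = 3 * a
  return b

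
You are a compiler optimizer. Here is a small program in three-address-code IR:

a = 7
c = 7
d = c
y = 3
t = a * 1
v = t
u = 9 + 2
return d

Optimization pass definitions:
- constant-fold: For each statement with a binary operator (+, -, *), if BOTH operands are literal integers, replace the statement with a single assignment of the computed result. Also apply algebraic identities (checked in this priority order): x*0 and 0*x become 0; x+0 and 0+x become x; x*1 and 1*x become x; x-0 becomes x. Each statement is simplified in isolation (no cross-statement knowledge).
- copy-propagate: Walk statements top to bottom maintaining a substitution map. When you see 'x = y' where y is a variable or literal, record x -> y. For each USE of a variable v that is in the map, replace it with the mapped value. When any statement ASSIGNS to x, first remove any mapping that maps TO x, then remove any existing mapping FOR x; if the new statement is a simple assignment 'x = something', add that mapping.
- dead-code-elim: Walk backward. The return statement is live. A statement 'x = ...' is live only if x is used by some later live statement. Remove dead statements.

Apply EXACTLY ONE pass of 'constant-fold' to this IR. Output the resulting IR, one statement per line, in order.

Answer: a = 7
c = 7
d = c
y = 3
t = a
v = t
u = 11
return d

Derivation:
Applying constant-fold statement-by-statement:
  [1] a = 7  (unchanged)
  [2] c = 7  (unchanged)
  [3] d = c  (unchanged)
  [4] y = 3  (unchanged)
  [5] t = a * 1  -> t = a
  [6] v = t  (unchanged)
  [7] u = 9 + 2  -> u = 11
  [8] return d  (unchanged)
Result (8 stmts):
  a = 7
  c = 7
  d = c
  y = 3
  t = a
  v = t
  u = 11
  return d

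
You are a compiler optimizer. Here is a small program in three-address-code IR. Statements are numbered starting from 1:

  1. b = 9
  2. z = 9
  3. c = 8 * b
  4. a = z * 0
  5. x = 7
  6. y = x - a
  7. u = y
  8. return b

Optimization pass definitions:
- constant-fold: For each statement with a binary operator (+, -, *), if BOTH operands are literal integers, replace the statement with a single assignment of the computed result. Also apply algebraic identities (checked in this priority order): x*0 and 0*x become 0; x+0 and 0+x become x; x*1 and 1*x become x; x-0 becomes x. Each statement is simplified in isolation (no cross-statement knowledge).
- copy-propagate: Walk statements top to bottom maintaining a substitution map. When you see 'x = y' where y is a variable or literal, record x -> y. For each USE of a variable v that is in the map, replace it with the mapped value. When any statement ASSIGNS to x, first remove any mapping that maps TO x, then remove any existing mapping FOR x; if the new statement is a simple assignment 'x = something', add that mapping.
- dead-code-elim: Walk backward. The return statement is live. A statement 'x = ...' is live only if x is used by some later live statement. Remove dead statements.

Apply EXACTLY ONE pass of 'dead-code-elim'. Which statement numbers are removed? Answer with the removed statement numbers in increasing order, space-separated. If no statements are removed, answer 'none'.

Answer: 2 3 4 5 6 7

Derivation:
Backward liveness scan:
Stmt 1 'b = 9': KEEP (b is live); live-in = []
Stmt 2 'z = 9': DEAD (z not in live set ['b'])
Stmt 3 'c = 8 * b': DEAD (c not in live set ['b'])
Stmt 4 'a = z * 0': DEAD (a not in live set ['b'])
Stmt 5 'x = 7': DEAD (x not in live set ['b'])
Stmt 6 'y = x - a': DEAD (y not in live set ['b'])
Stmt 7 'u = y': DEAD (u not in live set ['b'])
Stmt 8 'return b': KEEP (return); live-in = ['b']
Removed statement numbers: [2, 3, 4, 5, 6, 7]
Surviving IR:
  b = 9
  return b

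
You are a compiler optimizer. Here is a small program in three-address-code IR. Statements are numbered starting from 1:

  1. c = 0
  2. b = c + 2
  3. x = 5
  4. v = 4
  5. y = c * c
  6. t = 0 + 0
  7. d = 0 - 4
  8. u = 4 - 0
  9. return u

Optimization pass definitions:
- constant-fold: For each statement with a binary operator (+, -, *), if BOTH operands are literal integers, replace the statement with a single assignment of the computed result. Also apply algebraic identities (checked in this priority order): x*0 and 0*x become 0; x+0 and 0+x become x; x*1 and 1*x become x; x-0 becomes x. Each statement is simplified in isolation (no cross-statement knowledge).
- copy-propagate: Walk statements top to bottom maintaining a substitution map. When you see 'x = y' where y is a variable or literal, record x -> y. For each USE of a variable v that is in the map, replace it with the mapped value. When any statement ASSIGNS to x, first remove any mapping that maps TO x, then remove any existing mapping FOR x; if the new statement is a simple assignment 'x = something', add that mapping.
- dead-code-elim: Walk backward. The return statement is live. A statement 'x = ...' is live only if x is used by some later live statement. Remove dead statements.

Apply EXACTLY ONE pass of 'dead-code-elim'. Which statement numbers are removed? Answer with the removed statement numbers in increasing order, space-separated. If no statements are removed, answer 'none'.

Answer: 1 2 3 4 5 6 7

Derivation:
Backward liveness scan:
Stmt 1 'c = 0': DEAD (c not in live set [])
Stmt 2 'b = c + 2': DEAD (b not in live set [])
Stmt 3 'x = 5': DEAD (x not in live set [])
Stmt 4 'v = 4': DEAD (v not in live set [])
Stmt 5 'y = c * c': DEAD (y not in live set [])
Stmt 6 't = 0 + 0': DEAD (t not in live set [])
Stmt 7 'd = 0 - 4': DEAD (d not in live set [])
Stmt 8 'u = 4 - 0': KEEP (u is live); live-in = []
Stmt 9 'return u': KEEP (return); live-in = ['u']
Removed statement numbers: [1, 2, 3, 4, 5, 6, 7]
Surviving IR:
  u = 4 - 0
  return u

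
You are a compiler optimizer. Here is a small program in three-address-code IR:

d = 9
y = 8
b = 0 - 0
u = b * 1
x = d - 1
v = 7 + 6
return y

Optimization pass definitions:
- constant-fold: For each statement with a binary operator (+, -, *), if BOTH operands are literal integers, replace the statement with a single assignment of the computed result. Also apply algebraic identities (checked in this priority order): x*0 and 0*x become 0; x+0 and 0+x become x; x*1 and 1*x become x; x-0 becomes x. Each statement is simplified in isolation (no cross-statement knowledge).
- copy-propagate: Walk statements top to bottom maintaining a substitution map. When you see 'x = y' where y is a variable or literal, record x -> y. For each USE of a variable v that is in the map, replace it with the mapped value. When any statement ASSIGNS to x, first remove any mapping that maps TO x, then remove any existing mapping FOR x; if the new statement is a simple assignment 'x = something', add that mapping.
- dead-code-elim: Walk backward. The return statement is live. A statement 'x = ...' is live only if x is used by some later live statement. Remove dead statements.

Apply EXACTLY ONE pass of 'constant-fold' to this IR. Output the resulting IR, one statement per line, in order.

Applying constant-fold statement-by-statement:
  [1] d = 9  (unchanged)
  [2] y = 8  (unchanged)
  [3] b = 0 - 0  -> b = 0
  [4] u = b * 1  -> u = b
  [5] x = d - 1  (unchanged)
  [6] v = 7 + 6  -> v = 13
  [7] return y  (unchanged)
Result (7 stmts):
  d = 9
  y = 8
  b = 0
  u = b
  x = d - 1
  v = 13
  return y

Answer: d = 9
y = 8
b = 0
u = b
x = d - 1
v = 13
return y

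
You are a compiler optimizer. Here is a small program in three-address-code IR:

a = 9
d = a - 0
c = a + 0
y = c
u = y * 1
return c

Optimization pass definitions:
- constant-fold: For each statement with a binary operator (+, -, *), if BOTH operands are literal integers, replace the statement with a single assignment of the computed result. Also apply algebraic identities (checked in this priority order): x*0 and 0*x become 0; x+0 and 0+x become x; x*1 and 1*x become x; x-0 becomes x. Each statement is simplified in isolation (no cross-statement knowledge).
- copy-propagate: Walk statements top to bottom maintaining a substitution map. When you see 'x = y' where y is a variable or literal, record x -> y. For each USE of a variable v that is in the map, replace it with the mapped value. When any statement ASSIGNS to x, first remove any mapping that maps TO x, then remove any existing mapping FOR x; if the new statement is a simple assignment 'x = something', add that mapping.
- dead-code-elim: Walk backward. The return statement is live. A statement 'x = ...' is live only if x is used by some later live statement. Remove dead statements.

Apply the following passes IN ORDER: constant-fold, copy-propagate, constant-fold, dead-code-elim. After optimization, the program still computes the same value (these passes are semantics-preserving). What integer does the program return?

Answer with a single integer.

Initial IR:
  a = 9
  d = a - 0
  c = a + 0
  y = c
  u = y * 1
  return c
After constant-fold (6 stmts):
  a = 9
  d = a
  c = a
  y = c
  u = y
  return c
After copy-propagate (6 stmts):
  a = 9
  d = 9
  c = 9
  y = 9
  u = 9
  return 9
After constant-fold (6 stmts):
  a = 9
  d = 9
  c = 9
  y = 9
  u = 9
  return 9
After dead-code-elim (1 stmts):
  return 9
Evaluate:
  a = 9  =>  a = 9
  d = a - 0  =>  d = 9
  c = a + 0  =>  c = 9
  y = c  =>  y = 9
  u = y * 1  =>  u = 9
  return c = 9

Answer: 9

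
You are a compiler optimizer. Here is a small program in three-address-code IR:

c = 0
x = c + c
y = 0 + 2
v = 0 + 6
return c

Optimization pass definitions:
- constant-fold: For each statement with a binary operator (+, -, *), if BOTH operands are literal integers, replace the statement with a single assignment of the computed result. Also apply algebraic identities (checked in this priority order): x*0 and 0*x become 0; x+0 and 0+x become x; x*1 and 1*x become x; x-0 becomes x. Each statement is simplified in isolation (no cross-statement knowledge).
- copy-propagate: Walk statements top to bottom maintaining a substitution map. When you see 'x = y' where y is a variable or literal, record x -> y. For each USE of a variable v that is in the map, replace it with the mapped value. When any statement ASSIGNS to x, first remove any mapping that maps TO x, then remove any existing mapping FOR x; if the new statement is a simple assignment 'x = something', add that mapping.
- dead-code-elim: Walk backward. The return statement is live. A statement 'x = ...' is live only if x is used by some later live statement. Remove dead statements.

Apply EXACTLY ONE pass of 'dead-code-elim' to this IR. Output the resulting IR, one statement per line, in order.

Answer: c = 0
return c

Derivation:
Applying dead-code-elim statement-by-statement:
  [5] return c  -> KEEP (return); live=['c']
  [4] v = 0 + 6  -> DEAD (v not live)
  [3] y = 0 + 2  -> DEAD (y not live)
  [2] x = c + c  -> DEAD (x not live)
  [1] c = 0  -> KEEP; live=[]
Result (2 stmts):
  c = 0
  return c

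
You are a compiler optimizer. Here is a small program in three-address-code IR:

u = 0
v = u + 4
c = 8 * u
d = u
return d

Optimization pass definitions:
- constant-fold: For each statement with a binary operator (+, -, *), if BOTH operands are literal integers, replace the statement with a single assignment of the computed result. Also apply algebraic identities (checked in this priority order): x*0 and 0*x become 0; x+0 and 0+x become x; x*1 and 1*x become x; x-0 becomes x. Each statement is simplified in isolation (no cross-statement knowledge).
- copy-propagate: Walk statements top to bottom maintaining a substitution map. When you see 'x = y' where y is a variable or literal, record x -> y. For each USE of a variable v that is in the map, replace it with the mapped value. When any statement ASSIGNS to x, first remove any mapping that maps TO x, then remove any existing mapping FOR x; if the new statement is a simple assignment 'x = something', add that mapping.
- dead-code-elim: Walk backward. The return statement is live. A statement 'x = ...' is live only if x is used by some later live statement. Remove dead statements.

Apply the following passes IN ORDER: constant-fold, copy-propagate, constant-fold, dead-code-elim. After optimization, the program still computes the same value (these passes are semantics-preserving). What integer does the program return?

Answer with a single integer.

Answer: 0

Derivation:
Initial IR:
  u = 0
  v = u + 4
  c = 8 * u
  d = u
  return d
After constant-fold (5 stmts):
  u = 0
  v = u + 4
  c = 8 * u
  d = u
  return d
After copy-propagate (5 stmts):
  u = 0
  v = 0 + 4
  c = 8 * 0
  d = 0
  return 0
After constant-fold (5 stmts):
  u = 0
  v = 4
  c = 0
  d = 0
  return 0
After dead-code-elim (1 stmts):
  return 0
Evaluate:
  u = 0  =>  u = 0
  v = u + 4  =>  v = 4
  c = 8 * u  =>  c = 0
  d = u  =>  d = 0
  return d = 0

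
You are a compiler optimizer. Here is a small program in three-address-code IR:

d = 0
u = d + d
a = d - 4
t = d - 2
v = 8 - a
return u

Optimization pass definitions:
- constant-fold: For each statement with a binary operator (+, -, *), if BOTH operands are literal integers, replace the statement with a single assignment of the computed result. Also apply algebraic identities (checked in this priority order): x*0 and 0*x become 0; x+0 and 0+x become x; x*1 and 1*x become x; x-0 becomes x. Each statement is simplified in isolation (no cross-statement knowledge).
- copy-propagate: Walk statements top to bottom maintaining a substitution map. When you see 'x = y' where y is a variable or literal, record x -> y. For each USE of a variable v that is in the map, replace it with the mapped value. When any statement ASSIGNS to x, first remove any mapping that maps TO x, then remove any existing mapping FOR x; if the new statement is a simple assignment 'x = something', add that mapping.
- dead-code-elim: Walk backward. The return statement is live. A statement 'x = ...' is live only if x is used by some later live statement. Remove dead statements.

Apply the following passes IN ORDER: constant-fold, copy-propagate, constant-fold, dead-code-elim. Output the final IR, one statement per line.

Answer: u = 0
return u

Derivation:
Initial IR:
  d = 0
  u = d + d
  a = d - 4
  t = d - 2
  v = 8 - a
  return u
After constant-fold (6 stmts):
  d = 0
  u = d + d
  a = d - 4
  t = d - 2
  v = 8 - a
  return u
After copy-propagate (6 stmts):
  d = 0
  u = 0 + 0
  a = 0 - 4
  t = 0 - 2
  v = 8 - a
  return u
After constant-fold (6 stmts):
  d = 0
  u = 0
  a = -4
  t = -2
  v = 8 - a
  return u
After dead-code-elim (2 stmts):
  u = 0
  return u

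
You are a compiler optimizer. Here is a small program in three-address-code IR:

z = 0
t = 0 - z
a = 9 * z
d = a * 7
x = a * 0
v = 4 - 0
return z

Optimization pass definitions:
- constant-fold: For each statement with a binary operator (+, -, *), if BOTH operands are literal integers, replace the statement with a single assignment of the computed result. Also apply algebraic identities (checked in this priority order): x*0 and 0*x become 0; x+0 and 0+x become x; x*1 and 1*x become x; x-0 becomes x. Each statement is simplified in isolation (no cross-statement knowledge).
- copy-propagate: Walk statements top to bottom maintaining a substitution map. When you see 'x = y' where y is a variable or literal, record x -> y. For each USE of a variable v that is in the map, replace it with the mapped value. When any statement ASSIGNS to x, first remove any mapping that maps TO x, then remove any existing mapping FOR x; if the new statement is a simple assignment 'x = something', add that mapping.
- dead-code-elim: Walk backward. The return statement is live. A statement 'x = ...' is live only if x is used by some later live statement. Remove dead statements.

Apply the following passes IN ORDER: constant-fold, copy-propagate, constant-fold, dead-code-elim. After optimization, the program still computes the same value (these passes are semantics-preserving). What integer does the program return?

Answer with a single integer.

Answer: 0

Derivation:
Initial IR:
  z = 0
  t = 0 - z
  a = 9 * z
  d = a * 7
  x = a * 0
  v = 4 - 0
  return z
After constant-fold (7 stmts):
  z = 0
  t = 0 - z
  a = 9 * z
  d = a * 7
  x = 0
  v = 4
  return z
After copy-propagate (7 stmts):
  z = 0
  t = 0 - 0
  a = 9 * 0
  d = a * 7
  x = 0
  v = 4
  return 0
After constant-fold (7 stmts):
  z = 0
  t = 0
  a = 0
  d = a * 7
  x = 0
  v = 4
  return 0
After dead-code-elim (1 stmts):
  return 0
Evaluate:
  z = 0  =>  z = 0
  t = 0 - z  =>  t = 0
  a = 9 * z  =>  a = 0
  d = a * 7  =>  d = 0
  x = a * 0  =>  x = 0
  v = 4 - 0  =>  v = 4
  return z = 0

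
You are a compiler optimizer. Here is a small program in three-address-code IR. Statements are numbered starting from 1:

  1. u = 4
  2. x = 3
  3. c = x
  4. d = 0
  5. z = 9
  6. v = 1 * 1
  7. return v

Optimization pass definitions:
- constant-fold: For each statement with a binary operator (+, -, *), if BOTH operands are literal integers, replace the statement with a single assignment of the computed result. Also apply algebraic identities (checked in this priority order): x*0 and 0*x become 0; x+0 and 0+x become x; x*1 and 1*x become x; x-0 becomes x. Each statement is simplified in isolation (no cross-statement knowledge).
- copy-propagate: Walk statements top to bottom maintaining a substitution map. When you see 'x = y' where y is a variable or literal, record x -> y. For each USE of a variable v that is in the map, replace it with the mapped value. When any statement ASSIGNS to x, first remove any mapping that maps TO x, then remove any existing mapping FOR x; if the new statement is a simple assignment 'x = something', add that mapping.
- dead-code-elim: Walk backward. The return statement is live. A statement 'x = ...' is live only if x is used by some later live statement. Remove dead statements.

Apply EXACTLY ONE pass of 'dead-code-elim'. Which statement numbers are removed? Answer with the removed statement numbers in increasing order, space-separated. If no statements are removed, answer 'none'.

Answer: 1 2 3 4 5

Derivation:
Backward liveness scan:
Stmt 1 'u = 4': DEAD (u not in live set [])
Stmt 2 'x = 3': DEAD (x not in live set [])
Stmt 3 'c = x': DEAD (c not in live set [])
Stmt 4 'd = 0': DEAD (d not in live set [])
Stmt 5 'z = 9': DEAD (z not in live set [])
Stmt 6 'v = 1 * 1': KEEP (v is live); live-in = []
Stmt 7 'return v': KEEP (return); live-in = ['v']
Removed statement numbers: [1, 2, 3, 4, 5]
Surviving IR:
  v = 1 * 1
  return v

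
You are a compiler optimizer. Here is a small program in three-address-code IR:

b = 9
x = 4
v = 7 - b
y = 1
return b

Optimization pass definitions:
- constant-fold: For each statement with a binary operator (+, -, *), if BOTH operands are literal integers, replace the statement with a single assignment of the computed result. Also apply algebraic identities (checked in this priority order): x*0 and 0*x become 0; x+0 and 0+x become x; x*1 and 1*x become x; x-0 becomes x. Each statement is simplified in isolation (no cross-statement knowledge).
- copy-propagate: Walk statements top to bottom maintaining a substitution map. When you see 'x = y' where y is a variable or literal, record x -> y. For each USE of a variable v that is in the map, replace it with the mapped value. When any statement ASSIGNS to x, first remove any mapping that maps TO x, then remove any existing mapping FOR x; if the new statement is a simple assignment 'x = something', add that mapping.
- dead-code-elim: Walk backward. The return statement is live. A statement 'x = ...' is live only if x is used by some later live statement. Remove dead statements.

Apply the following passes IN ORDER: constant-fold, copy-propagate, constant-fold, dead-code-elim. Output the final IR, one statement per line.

Answer: return 9

Derivation:
Initial IR:
  b = 9
  x = 4
  v = 7 - b
  y = 1
  return b
After constant-fold (5 stmts):
  b = 9
  x = 4
  v = 7 - b
  y = 1
  return b
After copy-propagate (5 stmts):
  b = 9
  x = 4
  v = 7 - 9
  y = 1
  return 9
After constant-fold (5 stmts):
  b = 9
  x = 4
  v = -2
  y = 1
  return 9
After dead-code-elim (1 stmts):
  return 9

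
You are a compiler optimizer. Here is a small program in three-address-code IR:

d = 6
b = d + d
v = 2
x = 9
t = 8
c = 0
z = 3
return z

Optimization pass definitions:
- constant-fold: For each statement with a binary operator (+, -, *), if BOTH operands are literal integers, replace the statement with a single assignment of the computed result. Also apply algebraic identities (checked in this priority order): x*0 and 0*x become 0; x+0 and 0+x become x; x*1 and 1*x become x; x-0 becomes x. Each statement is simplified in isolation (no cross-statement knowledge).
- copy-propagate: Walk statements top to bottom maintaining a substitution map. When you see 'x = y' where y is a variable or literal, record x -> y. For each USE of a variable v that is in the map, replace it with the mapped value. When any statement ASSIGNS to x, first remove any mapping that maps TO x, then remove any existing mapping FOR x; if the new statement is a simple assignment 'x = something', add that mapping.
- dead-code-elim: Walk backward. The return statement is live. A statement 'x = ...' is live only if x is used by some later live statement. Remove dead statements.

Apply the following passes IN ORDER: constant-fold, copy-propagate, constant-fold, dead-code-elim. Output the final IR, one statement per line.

Answer: return 3

Derivation:
Initial IR:
  d = 6
  b = d + d
  v = 2
  x = 9
  t = 8
  c = 0
  z = 3
  return z
After constant-fold (8 stmts):
  d = 6
  b = d + d
  v = 2
  x = 9
  t = 8
  c = 0
  z = 3
  return z
After copy-propagate (8 stmts):
  d = 6
  b = 6 + 6
  v = 2
  x = 9
  t = 8
  c = 0
  z = 3
  return 3
After constant-fold (8 stmts):
  d = 6
  b = 12
  v = 2
  x = 9
  t = 8
  c = 0
  z = 3
  return 3
After dead-code-elim (1 stmts):
  return 3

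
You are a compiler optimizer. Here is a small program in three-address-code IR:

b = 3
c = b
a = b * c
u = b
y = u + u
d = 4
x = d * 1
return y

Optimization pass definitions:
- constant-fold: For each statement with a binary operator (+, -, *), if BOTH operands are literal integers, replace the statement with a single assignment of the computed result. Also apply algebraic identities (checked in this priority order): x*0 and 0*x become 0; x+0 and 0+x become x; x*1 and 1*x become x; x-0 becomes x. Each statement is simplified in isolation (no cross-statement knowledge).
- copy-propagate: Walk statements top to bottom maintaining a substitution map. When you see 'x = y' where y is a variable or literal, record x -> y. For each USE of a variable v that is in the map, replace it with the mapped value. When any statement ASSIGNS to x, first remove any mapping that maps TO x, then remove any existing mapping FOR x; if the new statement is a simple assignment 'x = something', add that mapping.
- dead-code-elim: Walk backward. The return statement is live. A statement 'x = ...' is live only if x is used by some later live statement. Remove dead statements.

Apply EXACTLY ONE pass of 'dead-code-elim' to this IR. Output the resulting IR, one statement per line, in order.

Answer: b = 3
u = b
y = u + u
return y

Derivation:
Applying dead-code-elim statement-by-statement:
  [8] return y  -> KEEP (return); live=['y']
  [7] x = d * 1  -> DEAD (x not live)
  [6] d = 4  -> DEAD (d not live)
  [5] y = u + u  -> KEEP; live=['u']
  [4] u = b  -> KEEP; live=['b']
  [3] a = b * c  -> DEAD (a not live)
  [2] c = b  -> DEAD (c not live)
  [1] b = 3  -> KEEP; live=[]
Result (4 stmts):
  b = 3
  u = b
  y = u + u
  return y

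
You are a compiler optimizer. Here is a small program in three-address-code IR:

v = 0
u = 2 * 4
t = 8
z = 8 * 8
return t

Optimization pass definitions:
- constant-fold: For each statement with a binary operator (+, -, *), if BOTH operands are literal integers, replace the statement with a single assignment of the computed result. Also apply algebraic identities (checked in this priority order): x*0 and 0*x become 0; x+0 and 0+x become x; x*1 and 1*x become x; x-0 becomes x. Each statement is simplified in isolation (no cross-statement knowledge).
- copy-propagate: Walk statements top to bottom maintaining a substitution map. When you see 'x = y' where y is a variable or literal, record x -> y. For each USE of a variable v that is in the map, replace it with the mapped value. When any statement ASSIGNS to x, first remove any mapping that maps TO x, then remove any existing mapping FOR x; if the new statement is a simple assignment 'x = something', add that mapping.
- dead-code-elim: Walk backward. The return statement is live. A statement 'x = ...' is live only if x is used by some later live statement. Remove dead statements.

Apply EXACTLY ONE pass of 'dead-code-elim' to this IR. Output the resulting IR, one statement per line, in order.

Answer: t = 8
return t

Derivation:
Applying dead-code-elim statement-by-statement:
  [5] return t  -> KEEP (return); live=['t']
  [4] z = 8 * 8  -> DEAD (z not live)
  [3] t = 8  -> KEEP; live=[]
  [2] u = 2 * 4  -> DEAD (u not live)
  [1] v = 0  -> DEAD (v not live)
Result (2 stmts):
  t = 8
  return t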